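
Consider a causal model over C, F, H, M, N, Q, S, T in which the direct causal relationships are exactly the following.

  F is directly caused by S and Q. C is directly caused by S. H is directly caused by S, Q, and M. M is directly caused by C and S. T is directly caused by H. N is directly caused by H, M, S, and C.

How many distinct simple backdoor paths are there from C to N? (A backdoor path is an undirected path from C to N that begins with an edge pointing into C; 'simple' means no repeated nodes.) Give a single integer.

A backdoor path from C to N is any simple undirected path whose first edge points into C (i.e. leaves C via a parent).
Parents of C: {S}.
Enumerating:
  P1: C <- S -> F <- Q -> H <- M -> N
  P2: C <- S -> F <- Q -> H -> N
  P3: C <- S -> M -> H -> N
  P4: C <- S -> M -> N
  P5: C <- S -> H <- M -> N
  P6: C <- S -> H -> N
  P7: C <- S -> N
That exhausts the simple backdoor paths. Count: 7.

7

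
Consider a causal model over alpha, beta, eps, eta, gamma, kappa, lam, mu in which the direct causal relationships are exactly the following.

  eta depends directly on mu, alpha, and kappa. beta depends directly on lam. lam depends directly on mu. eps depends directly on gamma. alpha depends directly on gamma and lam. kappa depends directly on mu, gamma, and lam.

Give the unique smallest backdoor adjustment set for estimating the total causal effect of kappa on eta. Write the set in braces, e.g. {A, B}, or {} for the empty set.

{alpha, mu}

Variables eligible for adjustment (non-descendants of kappa, excluding kappa and eta): {alpha, beta, eps, gamma, lam, mu}.
Backdoor paths from kappa to eta:
  P1: kappa <- gamma -> alpha <- lam <- mu -> eta
  P2: kappa <- gamma -> alpha -> eta
  P3: kappa <- mu -> lam -> alpha -> eta
  P4: kappa <- mu -> eta
  P5: kappa <- lam <- mu -> eta
  P6: kappa <- lam -> alpha -> eta
The empty set is not sufficient: P2 (kappa <- gamma -> alpha -> eta) has no collider blocking it and no conditioned non-collider, so it is open.
Try {alpha, mu}:
  P1: blocked at fork node mu ∈ conditioning set.
  P2: blocked at chain node alpha ∈ conditioning set.
  P3: blocked at fork node mu ∈ conditioning set.
  P4: blocked at fork node mu ∈ conditioning set.
  P5: blocked at fork node mu ∈ conditioning set.
  P6: blocked at chain node alpha ∈ conditioning set.
{alpha, mu} contains no descendant of kappa and blocks every backdoor path.
Every element of {alpha, mu} is needed (dropping alpha leaves P2 open; dropping mu leaves P1 open), so no proper subset is valid.
Among all size-2 subsets of the eligible variables, only {alpha, mu} blocks every backdoor path, so it is the unique smallest valid adjustment set.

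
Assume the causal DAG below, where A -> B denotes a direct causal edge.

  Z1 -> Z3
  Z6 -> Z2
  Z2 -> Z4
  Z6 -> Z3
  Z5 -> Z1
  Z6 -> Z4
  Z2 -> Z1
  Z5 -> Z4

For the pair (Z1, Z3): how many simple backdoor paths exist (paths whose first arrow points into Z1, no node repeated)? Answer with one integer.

A backdoor path from Z1 to Z3 is any simple undirected path whose first edge points into Z1 (i.e. leaves Z1 via a parent).
Parents of Z1: {Z2, Z5}.
Enumerating:
  P1: Z1 <- Z2 <- Z6 -> Z3
  P2: Z1 <- Z2 -> Z4 <- Z6 -> Z3
  P3: Z1 <- Z5 -> Z4 <- Z6 -> Z3
  P4: Z1 <- Z5 -> Z4 <- Z2 <- Z6 -> Z3
That exhausts the simple backdoor paths. Count: 4.

4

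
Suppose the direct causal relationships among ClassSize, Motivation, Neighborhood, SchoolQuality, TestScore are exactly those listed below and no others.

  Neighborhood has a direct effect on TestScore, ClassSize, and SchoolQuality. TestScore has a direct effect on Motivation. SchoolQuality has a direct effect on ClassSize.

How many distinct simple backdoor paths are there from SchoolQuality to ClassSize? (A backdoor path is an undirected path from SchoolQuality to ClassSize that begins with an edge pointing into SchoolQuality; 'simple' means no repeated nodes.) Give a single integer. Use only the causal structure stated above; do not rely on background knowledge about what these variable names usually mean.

1

A backdoor path from SchoolQuality to ClassSize is any simple undirected path whose first edge points into SchoolQuality (i.e. leaves SchoolQuality via a parent).
Parents of SchoolQuality: {Neighborhood}.
Enumerating:
  P1: SchoolQuality <- Neighborhood -> ClassSize
That exhausts the simple backdoor paths. Count: 1.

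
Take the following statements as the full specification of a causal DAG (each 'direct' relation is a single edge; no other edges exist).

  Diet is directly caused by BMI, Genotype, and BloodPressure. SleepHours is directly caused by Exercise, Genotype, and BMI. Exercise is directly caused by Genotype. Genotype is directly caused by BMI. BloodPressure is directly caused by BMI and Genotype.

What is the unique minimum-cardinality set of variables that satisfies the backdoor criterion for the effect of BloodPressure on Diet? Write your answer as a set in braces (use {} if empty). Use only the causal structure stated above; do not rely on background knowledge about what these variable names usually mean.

{BMI, Genotype}

Variables eligible for adjustment (non-descendants of BloodPressure, excluding BloodPressure and Diet): {BMI, Exercise, Genotype, SleepHours}.
Backdoor paths from BloodPressure to Diet:
  P1: BloodPressure <- BMI -> Genotype -> Diet
  P2: BloodPressure <- BMI -> Diet
  P3: BloodPressure <- BMI -> SleepHours <- Genotype -> Diet
  P4: BloodPressure <- BMI -> SleepHours <- Exercise <- Genotype -> Diet
  P5: BloodPressure <- Genotype <- BMI -> Diet
  P6: BloodPressure <- Genotype -> Exercise -> SleepHours <- BMI -> Diet
  P7: BloodPressure <- Genotype -> Diet
  P8: BloodPressure <- Genotype -> SleepHours <- BMI -> Diet
The empty set is not sufficient: P1 (BloodPressure <- BMI -> Genotype -> Diet) has no collider blocking it and no conditioned non-collider, so it is open.
Try {BMI, Genotype}:
  P1: blocked at fork node BMI ∈ conditioning set.
  P2: blocked at fork node BMI ∈ conditioning set.
  P3: blocked at fork node BMI ∈ conditioning set.
  P4: blocked at fork node BMI ∈ conditioning set.
  P5: blocked at chain node Genotype ∈ conditioning set.
  P6: blocked at fork node Genotype ∈ conditioning set.
  P7: blocked at fork node Genotype ∈ conditioning set.
  P8: blocked at fork node Genotype ∈ conditioning set.
{BMI, Genotype} contains no descendant of BloodPressure and blocks every backdoor path.
Every element of {BMI, Genotype} is needed (dropping BMI leaves P2 open; dropping Genotype leaves P7 open), so no proper subset is valid.
Among all size-2 subsets of the eligible variables, only {BMI, Genotype} blocks every backdoor path, so it is the unique smallest valid adjustment set.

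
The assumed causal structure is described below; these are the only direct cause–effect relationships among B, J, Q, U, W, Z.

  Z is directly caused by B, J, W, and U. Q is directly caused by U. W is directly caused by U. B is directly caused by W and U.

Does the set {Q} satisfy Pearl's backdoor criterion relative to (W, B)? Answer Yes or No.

Backdoor paths from W to B (paths whose first edge points into W):
  P1: W <- U -> B
  P2: W <- U -> Z <- B
Condition 1 (no descendant of W in the set): holds — descendants of W are {B, Z}; none are in {Q}.
Condition 2 (every backdoor path blocked by {Q}):
  P1: open — no interior node is in the conditioning set.
  P2: blocked at collider Z (neither it nor any descendant is in the conditioning set).
{Q} does not satisfy the backdoor criterion.

No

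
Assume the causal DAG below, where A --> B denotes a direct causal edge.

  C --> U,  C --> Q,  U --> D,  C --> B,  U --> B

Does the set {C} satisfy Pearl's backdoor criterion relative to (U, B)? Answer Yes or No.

Backdoor paths from U to B (paths whose first edge points into U):
  P1: U <- C -> B
Condition 1 (no descendant of U in the set): holds — descendants of U are {B, D}; none are in {C}.
Condition 2 (every backdoor path blocked by {C}):
  P1: blocked at fork node C ∈ conditioning set.
{C} satisfies the backdoor criterion.

Yes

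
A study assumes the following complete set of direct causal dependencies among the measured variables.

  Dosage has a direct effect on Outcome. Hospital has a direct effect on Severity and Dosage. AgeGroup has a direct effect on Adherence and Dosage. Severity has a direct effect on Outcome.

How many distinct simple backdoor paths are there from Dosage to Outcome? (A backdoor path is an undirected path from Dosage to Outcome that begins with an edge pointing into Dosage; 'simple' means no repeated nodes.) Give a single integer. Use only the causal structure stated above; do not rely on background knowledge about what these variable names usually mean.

A backdoor path from Dosage to Outcome is any simple undirected path whose first edge points into Dosage (i.e. leaves Dosage via a parent).
Parents of Dosage: {AgeGroup, Hospital}.
Enumerating:
  P1: Dosage <- Hospital -> Severity -> Outcome
That exhausts the simple backdoor paths. Count: 1.

1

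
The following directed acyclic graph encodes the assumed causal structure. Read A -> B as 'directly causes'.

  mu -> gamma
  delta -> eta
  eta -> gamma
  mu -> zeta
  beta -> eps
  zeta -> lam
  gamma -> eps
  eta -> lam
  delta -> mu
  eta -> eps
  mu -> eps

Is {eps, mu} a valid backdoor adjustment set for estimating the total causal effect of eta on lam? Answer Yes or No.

No

Backdoor paths from eta to lam (paths whose first edge points into eta):
  P1: eta <- delta -> mu -> zeta -> lam
Condition 1 (no descendant of eta in the set): FAILS — eps is a descendant of eta.
Condition 2 (every backdoor path blocked by {eps, mu}):
  P1: blocked at chain node mu ∈ conditioning set.
{eps, mu} does not satisfy the backdoor criterion.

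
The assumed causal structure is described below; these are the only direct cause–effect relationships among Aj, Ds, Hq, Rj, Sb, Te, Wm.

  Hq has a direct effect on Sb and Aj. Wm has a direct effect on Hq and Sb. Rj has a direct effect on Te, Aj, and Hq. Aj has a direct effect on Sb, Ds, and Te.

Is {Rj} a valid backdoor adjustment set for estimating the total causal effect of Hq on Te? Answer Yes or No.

Yes

Backdoor paths from Hq to Te (paths whose first edge points into Hq):
  P1: Hq <- Wm -> Sb <- Aj <- Rj -> Te
  P2: Hq <- Wm -> Sb <- Aj -> Te
  P3: Hq <- Rj -> Aj -> Te
  P4: Hq <- Rj -> Te
Condition 1 (no descendant of Hq in the set): holds — descendants of Hq are {Aj, Ds, Sb, Te}; none are in {Rj}.
Condition 2 (every backdoor path blocked by {Rj}):
  P1: blocked at collider Sb (neither it nor any descendant is in the conditioning set).
  P2: blocked at collider Sb (neither it nor any descendant is in the conditioning set).
  P3: blocked at fork node Rj ∈ conditioning set.
  P4: blocked at fork node Rj ∈ conditioning set.
{Rj} satisfies the backdoor criterion.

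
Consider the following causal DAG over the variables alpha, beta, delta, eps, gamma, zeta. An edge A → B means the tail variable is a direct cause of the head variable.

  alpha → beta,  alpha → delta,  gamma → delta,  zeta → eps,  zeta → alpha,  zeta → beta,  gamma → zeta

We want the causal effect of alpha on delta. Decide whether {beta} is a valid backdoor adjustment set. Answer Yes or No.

No

Backdoor paths from alpha to delta (paths whose first edge points into alpha):
  P1: alpha <- zeta <- gamma -> delta
Condition 1 (no descendant of alpha in the set): FAILS — beta is a descendant of alpha.
Condition 2 (every backdoor path blocked by {beta}):
  P1: open — no interior node is in the conditioning set.
{beta} does not satisfy the backdoor criterion.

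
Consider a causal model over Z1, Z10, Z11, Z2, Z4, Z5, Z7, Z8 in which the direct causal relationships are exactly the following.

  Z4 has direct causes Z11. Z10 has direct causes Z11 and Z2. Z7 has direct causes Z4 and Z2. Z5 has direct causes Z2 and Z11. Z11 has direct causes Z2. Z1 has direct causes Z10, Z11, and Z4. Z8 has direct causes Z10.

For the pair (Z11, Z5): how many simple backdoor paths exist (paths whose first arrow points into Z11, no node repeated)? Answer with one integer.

1

A backdoor path from Z11 to Z5 is any simple undirected path whose first edge points into Z11 (i.e. leaves Z11 via a parent).
Parents of Z11: {Z2}.
Enumerating:
  P1: Z11 <- Z2 -> Z5
That exhausts the simple backdoor paths. Count: 1.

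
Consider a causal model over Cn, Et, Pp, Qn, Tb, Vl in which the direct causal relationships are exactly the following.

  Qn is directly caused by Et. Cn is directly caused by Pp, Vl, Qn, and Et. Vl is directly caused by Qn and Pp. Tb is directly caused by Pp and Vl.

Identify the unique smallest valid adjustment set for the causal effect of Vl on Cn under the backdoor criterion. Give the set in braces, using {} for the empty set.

Variables eligible for adjustment (non-descendants of Vl, excluding Vl and Cn): {Et, Pp, Qn}.
Backdoor paths from Vl to Cn:
  P1: Vl <- Pp -> Cn
  P2: Vl <- Qn <- Et -> Cn
  P3: Vl <- Qn -> Cn
The empty set is not sufficient: P1 (Vl <- Pp -> Cn) has no collider blocking it and no conditioned non-collider, so it is open.
Try {Pp, Qn}:
  P1: blocked at fork node Pp ∈ conditioning set.
  P2: blocked at chain node Qn ∈ conditioning set.
  P3: blocked at fork node Qn ∈ conditioning set.
{Pp, Qn} contains no descendant of Vl and blocks every backdoor path.
Every element of {Pp, Qn} is needed (dropping Pp leaves P1 open; dropping Qn leaves P2 open), so no proper subset is valid.
Among all size-2 subsets of the eligible variables, only {Pp, Qn} blocks every backdoor path, so it is the unique smallest valid adjustment set.

{Pp, Qn}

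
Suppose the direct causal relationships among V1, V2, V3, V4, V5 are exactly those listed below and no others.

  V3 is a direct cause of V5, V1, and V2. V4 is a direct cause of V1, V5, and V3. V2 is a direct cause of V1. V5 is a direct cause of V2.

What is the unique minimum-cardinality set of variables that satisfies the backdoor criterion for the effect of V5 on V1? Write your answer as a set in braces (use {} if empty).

{V3, V4}

Variables eligible for adjustment (non-descendants of V5, excluding V5 and V1): {V3, V4}.
Backdoor paths from V5 to V1:
  P1: V5 <- V4 -> V3 -> V2 -> V1
  P2: V5 <- V4 -> V3 -> V1
  P3: V5 <- V4 -> V1
  P4: V5 <- V3 <- V4 -> V1
  P5: V5 <- V3 -> V2 -> V1
  P6: V5 <- V3 -> V1
The empty set is not sufficient: P1 (V5 <- V4 -> V3 -> V2 -> V1) has no collider blocking it and no conditioned non-collider, so it is open.
Try {V3, V4}:
  P1: blocked at fork node V4 ∈ conditioning set.
  P2: blocked at fork node V4 ∈ conditioning set.
  P3: blocked at fork node V4 ∈ conditioning set.
  P4: blocked at chain node V3 ∈ conditioning set.
  P5: blocked at fork node V3 ∈ conditioning set.
  P6: blocked at fork node V3 ∈ conditioning set.
{V3, V4} contains no descendant of V5 and blocks every backdoor path.
Every element of {V3, V4} is needed (dropping V3 leaves P5 open; dropping V4 leaves P3 open), so no proper subset is valid.
Among all size-2 subsets of the eligible variables, only {V3, V4} blocks every backdoor path, so it is the unique smallest valid adjustment set.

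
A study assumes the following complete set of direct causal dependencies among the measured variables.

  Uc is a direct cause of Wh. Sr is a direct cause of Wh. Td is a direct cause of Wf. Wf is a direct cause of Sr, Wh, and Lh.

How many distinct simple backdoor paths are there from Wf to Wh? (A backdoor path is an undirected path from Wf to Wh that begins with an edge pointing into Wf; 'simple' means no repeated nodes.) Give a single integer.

0

A backdoor path from Wf to Wh is any simple undirected path whose first edge points into Wf (i.e. leaves Wf via a parent).
Parents of Wf: {Td}.
No simple path from any parent of Wf reaches Wh without revisiting Wf, so there are no backdoor paths.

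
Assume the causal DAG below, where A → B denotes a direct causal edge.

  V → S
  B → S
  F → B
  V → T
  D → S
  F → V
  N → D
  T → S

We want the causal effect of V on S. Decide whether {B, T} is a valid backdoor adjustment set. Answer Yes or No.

No

Backdoor paths from V to S (paths whose first edge points into V):
  P1: V <- F -> B -> S
Condition 1 (no descendant of V in the set): FAILS — T is a descendant of V.
Condition 2 (every backdoor path blocked by {B, T}):
  P1: blocked at chain node B ∈ conditioning set.
{B, T} does not satisfy the backdoor criterion.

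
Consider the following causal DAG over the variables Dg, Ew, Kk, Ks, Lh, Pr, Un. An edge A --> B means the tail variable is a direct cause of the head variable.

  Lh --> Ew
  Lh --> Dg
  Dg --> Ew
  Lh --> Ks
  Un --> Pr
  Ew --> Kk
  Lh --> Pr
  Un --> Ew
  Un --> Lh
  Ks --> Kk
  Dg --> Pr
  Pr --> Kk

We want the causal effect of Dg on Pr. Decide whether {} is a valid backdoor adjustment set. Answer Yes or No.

No

Backdoor paths from Dg to Pr (paths whose first edge points into Dg):
  P1: Dg <- Lh <- Un -> Ew -> Kk <- Pr
  P2: Dg <- Lh <- Un -> Pr
  P3: Dg <- Lh -> Ks -> Kk <- Ew <- Un -> Pr
  P4: Dg <- Lh -> Ks -> Kk <- Pr
  P5: Dg <- Lh -> Ew <- Un -> Pr
  P6: Dg <- Lh -> Ew -> Kk <- Pr
  P7: Dg <- Lh -> Pr
Condition 1 (no descendant of Dg in the set): holds — descendants of Dg are {Ew, Kk, Pr}; none are in {}.
Condition 2 (every backdoor path blocked by {}):
  P1: blocked at collider Kk (neither it nor any descendant is in the conditioning set).
  P2: open — no interior node is in the conditioning set.
  P3: blocked at collider Kk (neither it nor any descendant is in the conditioning set).
  P4: blocked at collider Kk (neither it nor any descendant is in the conditioning set).
  P5: blocked at collider Ew (neither it nor any descendant is in the conditioning set).
  P6: blocked at collider Kk (neither it nor any descendant is in the conditioning set).
  P7: open — no interior node is in the conditioning set.
{} does not satisfy the backdoor criterion.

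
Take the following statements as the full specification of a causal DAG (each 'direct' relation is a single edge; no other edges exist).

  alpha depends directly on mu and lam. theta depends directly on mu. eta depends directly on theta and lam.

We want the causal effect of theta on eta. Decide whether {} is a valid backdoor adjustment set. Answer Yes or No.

Yes

Backdoor paths from theta to eta (paths whose first edge points into theta):
  P1: theta <- mu -> alpha <- lam -> eta
Condition 1 (no descendant of theta in the set): holds — descendants of theta are {eta}; none are in {}.
Condition 2 (every backdoor path blocked by {}):
  P1: blocked at collider alpha (neither it nor any descendant is in the conditioning set).
{} satisfies the backdoor criterion.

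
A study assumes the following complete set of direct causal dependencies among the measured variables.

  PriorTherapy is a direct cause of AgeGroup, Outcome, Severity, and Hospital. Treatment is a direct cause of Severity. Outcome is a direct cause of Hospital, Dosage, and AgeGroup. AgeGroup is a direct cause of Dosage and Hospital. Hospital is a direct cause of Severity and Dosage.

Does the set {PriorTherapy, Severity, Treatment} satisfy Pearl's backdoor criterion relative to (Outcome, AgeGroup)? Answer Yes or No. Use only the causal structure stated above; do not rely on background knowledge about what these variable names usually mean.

Backdoor paths from Outcome to AgeGroup (paths whose first edge points into Outcome):
  P1: Outcome <- PriorTherapy -> AgeGroup
  P2: Outcome <- PriorTherapy -> Hospital <- AgeGroup
  P3: Outcome <- PriorTherapy -> Hospital -> Dosage <- AgeGroup
  P4: Outcome <- PriorTherapy -> Severity <- Hospital <- AgeGroup
  P5: Outcome <- PriorTherapy -> Severity <- Hospital -> Dosage <- AgeGroup
Condition 1 (no descendant of Outcome in the set): FAILS — Severity is a descendant of Outcome.
Condition 2 (every backdoor path blocked by {PriorTherapy, Severity, Treatment}):
  P1: blocked at fork node PriorTherapy ∈ conditioning set.
  P2: blocked at fork node PriorTherapy ∈ conditioning set.
  P3: blocked at fork node PriorTherapy ∈ conditioning set.
  P4: blocked at fork node PriorTherapy ∈ conditioning set.
  P5: blocked at fork node PriorTherapy ∈ conditioning set.
{PriorTherapy, Severity, Treatment} does not satisfy the backdoor criterion.

No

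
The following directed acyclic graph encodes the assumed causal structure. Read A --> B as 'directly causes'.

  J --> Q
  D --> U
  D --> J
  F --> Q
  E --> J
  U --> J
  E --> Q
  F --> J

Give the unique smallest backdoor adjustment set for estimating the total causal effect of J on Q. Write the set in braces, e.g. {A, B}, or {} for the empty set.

{E, F}

Variables eligible for adjustment (non-descendants of J, excluding J and Q): {D, E, F, U}.
Backdoor paths from J to Q:
  P1: J <- E -> Q
  P2: J <- F -> Q
The empty set is not sufficient: P1 (J <- E -> Q) has no collider blocking it and no conditioned non-collider, so it is open.
Try {E, F}:
  P1: blocked at fork node E ∈ conditioning set.
  P2: blocked at fork node F ∈ conditioning set.
{E, F} contains no descendant of J and blocks every backdoor path.
Every element of {E, F} is needed (dropping E leaves P1 open; dropping F leaves P2 open), so no proper subset is valid.
Among all size-2 subsets of the eligible variables, only {E, F} blocks every backdoor path, so it is the unique smallest valid adjustment set.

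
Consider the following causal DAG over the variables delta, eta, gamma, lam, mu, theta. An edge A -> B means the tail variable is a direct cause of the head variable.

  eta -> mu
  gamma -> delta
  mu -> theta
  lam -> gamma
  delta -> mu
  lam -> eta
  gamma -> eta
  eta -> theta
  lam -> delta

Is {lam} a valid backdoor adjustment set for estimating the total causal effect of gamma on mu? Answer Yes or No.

Yes

Backdoor paths from gamma to mu (paths whose first edge points into gamma):
  P1: gamma <- lam -> delta -> mu
  P2: gamma <- lam -> eta -> mu
  P3: gamma <- lam -> eta -> theta <- mu
Condition 1 (no descendant of gamma in the set): holds — descendants of gamma are {delta, eta, mu, theta}; none are in {lam}.
Condition 2 (every backdoor path blocked by {lam}):
  P1: blocked at fork node lam ∈ conditioning set.
  P2: blocked at fork node lam ∈ conditioning set.
  P3: blocked at fork node lam ∈ conditioning set.
{lam} satisfies the backdoor criterion.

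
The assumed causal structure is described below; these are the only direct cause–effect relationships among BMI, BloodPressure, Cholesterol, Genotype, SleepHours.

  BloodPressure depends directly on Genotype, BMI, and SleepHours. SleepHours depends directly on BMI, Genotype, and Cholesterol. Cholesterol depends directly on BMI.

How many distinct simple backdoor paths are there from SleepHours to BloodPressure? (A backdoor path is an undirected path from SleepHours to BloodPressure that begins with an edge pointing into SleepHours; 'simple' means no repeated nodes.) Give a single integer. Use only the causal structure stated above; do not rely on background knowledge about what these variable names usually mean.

3

A backdoor path from SleepHours to BloodPressure is any simple undirected path whose first edge points into SleepHours (i.e. leaves SleepHours via a parent).
Parents of SleepHours: {BMI, Cholesterol, Genotype}.
Enumerating:
  P1: SleepHours <- Genotype -> BloodPressure
  P2: SleepHours <- BMI -> BloodPressure
  P3: SleepHours <- Cholesterol <- BMI -> BloodPressure
That exhausts the simple backdoor paths. Count: 3.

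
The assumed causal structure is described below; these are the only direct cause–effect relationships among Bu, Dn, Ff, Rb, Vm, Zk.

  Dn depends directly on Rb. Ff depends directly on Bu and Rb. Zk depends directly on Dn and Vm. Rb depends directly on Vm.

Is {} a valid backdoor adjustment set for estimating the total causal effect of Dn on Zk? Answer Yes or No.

No

Backdoor paths from Dn to Zk (paths whose first edge points into Dn):
  P1: Dn <- Rb <- Vm -> Zk
Condition 1 (no descendant of Dn in the set): holds — descendants of Dn are {Zk}; none are in {}.
Condition 2 (every backdoor path blocked by {}):
  P1: open — no interior node is in the conditioning set.
{} does not satisfy the backdoor criterion.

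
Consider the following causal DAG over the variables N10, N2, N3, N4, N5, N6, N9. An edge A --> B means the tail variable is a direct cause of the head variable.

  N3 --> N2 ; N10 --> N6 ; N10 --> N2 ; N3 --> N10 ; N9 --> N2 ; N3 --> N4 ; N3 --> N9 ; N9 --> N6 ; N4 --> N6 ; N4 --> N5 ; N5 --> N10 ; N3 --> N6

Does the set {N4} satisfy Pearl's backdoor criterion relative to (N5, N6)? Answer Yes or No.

Backdoor paths from N5 to N6 (paths whose first edge points into N5):
  P1: N5 <- N4 <- N3 -> N9 -> N2 <- N10 -> N6
  P2: N5 <- N4 <- N3 -> N9 -> N6
  P3: N5 <- N4 <- N3 -> N10 -> N2 <- N9 -> N6
  P4: N5 <- N4 <- N3 -> N10 -> N6
  P5: N5 <- N4 <- N3 -> N2 <- N9 -> N6
  P6: N5 <- N4 <- N3 -> N2 <- N10 -> N6
  P7: N5 <- N4 <- N3 -> N6
  P8: N5 <- N4 -> N6
Condition 1 (no descendant of N5 in the set): holds — descendants of N5 are {N10, N2, N6}; none are in {N4}.
Condition 2 (every backdoor path blocked by {N4}):
  P1: blocked at chain node N4 ∈ conditioning set.
  P2: blocked at chain node N4 ∈ conditioning set.
  P3: blocked at chain node N4 ∈ conditioning set.
  P4: blocked at chain node N4 ∈ conditioning set.
  P5: blocked at chain node N4 ∈ conditioning set.
  P6: blocked at chain node N4 ∈ conditioning set.
  P7: blocked at chain node N4 ∈ conditioning set.
  P8: blocked at fork node N4 ∈ conditioning set.
{N4} satisfies the backdoor criterion.

Yes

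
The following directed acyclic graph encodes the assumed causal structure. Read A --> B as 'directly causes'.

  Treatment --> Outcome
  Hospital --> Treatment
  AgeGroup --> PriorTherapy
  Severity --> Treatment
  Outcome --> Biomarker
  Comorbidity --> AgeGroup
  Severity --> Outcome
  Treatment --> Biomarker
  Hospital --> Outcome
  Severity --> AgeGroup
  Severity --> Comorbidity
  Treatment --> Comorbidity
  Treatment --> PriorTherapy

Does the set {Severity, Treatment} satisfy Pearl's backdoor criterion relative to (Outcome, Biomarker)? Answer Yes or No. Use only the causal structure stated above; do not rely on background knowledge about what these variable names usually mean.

Backdoor paths from Outcome to Biomarker (paths whose first edge points into Outcome):
  P1: Outcome <- Hospital -> Treatment -> Biomarker
  P2: Outcome <- Severity -> Treatment -> Biomarker
  P3: Outcome <- Severity -> Comorbidity <- Treatment -> Biomarker
  P4: Outcome <- Severity -> Comorbidity -> AgeGroup -> PriorTherapy <- Treatment -> Biomarker
  P5: Outcome <- Severity -> AgeGroup <- Comorbidity <- Treatment -> Biomarker
  P6: Outcome <- Severity -> AgeGroup -> PriorTherapy <- Treatment -> Biomarker
  P7: Outcome <- Treatment -> Biomarker
Condition 1 (no descendant of Outcome in the set): holds — descendants of Outcome are {Biomarker}; none are in {Severity, Treatment}.
Condition 2 (every backdoor path blocked by {Severity, Treatment}):
  P1: blocked at chain node Treatment ∈ conditioning set.
  P2: blocked at fork node Severity ∈ conditioning set.
  P3: blocked at fork node Severity ∈ conditioning set.
  P4: blocked at fork node Severity ∈ conditioning set.
  P5: blocked at fork node Severity ∈ conditioning set.
  P6: blocked at fork node Severity ∈ conditioning set.
  P7: blocked at fork node Treatment ∈ conditioning set.
{Severity, Treatment} satisfies the backdoor criterion.

Yes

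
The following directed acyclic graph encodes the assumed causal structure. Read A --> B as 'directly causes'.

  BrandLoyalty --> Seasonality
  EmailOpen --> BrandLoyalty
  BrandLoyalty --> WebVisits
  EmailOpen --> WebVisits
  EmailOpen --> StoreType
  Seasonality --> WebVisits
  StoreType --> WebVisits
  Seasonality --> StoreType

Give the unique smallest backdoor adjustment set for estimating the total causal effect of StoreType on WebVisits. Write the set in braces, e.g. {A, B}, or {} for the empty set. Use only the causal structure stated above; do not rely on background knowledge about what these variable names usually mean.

Variables eligible for adjustment (non-descendants of StoreType, excluding StoreType and WebVisits): {BrandLoyalty, EmailOpen, Seasonality}.
Backdoor paths from StoreType to WebVisits:
  P1: StoreType <- EmailOpen -> BrandLoyalty -> Seasonality -> WebVisits
  P2: StoreType <- EmailOpen -> BrandLoyalty -> WebVisits
  P3: StoreType <- EmailOpen -> WebVisits
  P4: StoreType <- Seasonality <- BrandLoyalty <- EmailOpen -> WebVisits
  P5: StoreType <- Seasonality <- BrandLoyalty -> WebVisits
  P6: StoreType <- Seasonality -> WebVisits
The empty set is not sufficient: P1 (StoreType <- EmailOpen -> BrandLoyalty -> Seasonality -> WebVisits) has no collider blocking it and no conditioned non-collider, so it is open.
Try {EmailOpen, Seasonality}:
  P1: blocked at fork node EmailOpen ∈ conditioning set.
  P2: blocked at fork node EmailOpen ∈ conditioning set.
  P3: blocked at fork node EmailOpen ∈ conditioning set.
  P4: blocked at chain node Seasonality ∈ conditioning set.
  P5: blocked at chain node Seasonality ∈ conditioning set.
  P6: blocked at fork node Seasonality ∈ conditioning set.
{EmailOpen, Seasonality} contains no descendant of StoreType and blocks every backdoor path.
Every element of {EmailOpen, Seasonality} is needed (dropping EmailOpen leaves P2 open; dropping Seasonality leaves P5 open), so no proper subset is valid.
Among all size-2 subsets of the eligible variables, only {EmailOpen, Seasonality} blocks every backdoor path, so it is the unique smallest valid adjustment set.

{EmailOpen, Seasonality}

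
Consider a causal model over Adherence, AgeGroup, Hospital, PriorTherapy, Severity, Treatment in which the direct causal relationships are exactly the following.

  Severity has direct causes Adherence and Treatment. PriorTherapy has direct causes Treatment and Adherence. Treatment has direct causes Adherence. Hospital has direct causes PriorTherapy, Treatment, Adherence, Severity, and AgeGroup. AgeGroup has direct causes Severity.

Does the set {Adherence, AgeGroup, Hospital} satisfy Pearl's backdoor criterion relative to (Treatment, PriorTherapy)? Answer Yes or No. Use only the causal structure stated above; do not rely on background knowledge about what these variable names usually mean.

Backdoor paths from Treatment to PriorTherapy (paths whose first edge points into Treatment):
  P1: Treatment <- Adherence -> PriorTherapy
  P2: Treatment <- Adherence -> Severity -> AgeGroup -> Hospital <- PriorTherapy
  P3: Treatment <- Adherence -> Severity -> Hospital <- PriorTherapy
  P4: Treatment <- Adherence -> Hospital <- PriorTherapy
Condition 1 (no descendant of Treatment in the set): FAILS — AgeGroup and Hospital are descendants of Treatment.
Condition 2 (every backdoor path blocked by {Adherence, AgeGroup, Hospital}):
  P1: blocked at fork node Adherence ∈ conditioning set.
  P2: blocked at fork node Adherence ∈ conditioning set.
  P3: blocked at fork node Adherence ∈ conditioning set.
  P4: blocked at fork node Adherence ∈ conditioning set.
{Adherence, AgeGroup, Hospital} does not satisfy the backdoor criterion.

No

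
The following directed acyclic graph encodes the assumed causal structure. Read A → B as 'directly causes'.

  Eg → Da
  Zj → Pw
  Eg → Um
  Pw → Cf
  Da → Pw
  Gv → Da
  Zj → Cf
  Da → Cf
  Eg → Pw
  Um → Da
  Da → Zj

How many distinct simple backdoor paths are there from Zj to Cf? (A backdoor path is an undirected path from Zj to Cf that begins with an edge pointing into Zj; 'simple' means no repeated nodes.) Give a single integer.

4

A backdoor path from Zj to Cf is any simple undirected path whose first edge points into Zj (i.e. leaves Zj via a parent).
Parents of Zj: {Da}.
Enumerating:
  P1: Zj <- Da <- Eg -> Pw -> Cf
  P2: Zj <- Da <- Um <- Eg -> Pw -> Cf
  P3: Zj <- Da -> Pw -> Cf
  P4: Zj <- Da -> Cf
That exhausts the simple backdoor paths. Count: 4.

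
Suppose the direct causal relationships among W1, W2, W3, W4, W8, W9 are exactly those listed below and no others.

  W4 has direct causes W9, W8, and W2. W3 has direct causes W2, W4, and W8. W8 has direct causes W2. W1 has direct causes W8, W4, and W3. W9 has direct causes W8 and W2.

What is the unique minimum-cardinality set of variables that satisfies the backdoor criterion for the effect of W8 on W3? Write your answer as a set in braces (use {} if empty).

Variables eligible for adjustment (non-descendants of W8, excluding W8 and W3): {W2}.
Backdoor paths from W8 to W3:
  P1: W8 <- W2 -> W9 -> W4 -> W3
  P2: W8 <- W2 -> W9 -> W4 -> W1 <- W3
  P3: W8 <- W2 -> W4 -> W3
  P4: W8 <- W2 -> W4 -> W1 <- W3
  P5: W8 <- W2 -> W3
The empty set is not sufficient: P1 (W8 <- W2 -> W9 -> W4 -> W3) has no collider blocking it and no conditioned non-collider, so it is open.
Try {W2}:
  P1: blocked at fork node W2 ∈ conditioning set.
  P2: blocked at fork node W2 ∈ conditioning set.
  P3: blocked at fork node W2 ∈ conditioning set.
  P4: blocked at fork node W2 ∈ conditioning set.
  P5: blocked at fork node W2 ∈ conditioning set.
{W2} contains no descendant of W8 and blocks every backdoor path.
{W2} is the unique smallest valid adjustment set.

{W2}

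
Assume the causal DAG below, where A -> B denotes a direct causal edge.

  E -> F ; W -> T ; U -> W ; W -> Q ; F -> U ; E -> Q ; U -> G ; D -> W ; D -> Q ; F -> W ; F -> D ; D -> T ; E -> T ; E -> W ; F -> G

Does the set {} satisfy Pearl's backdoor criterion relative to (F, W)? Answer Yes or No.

No

Backdoor paths from F to W (paths whose first edge points into F):
  P1: F <- E -> W
  P2: F <- E -> T <- D -> W
  P3: F <- E -> T <- D -> Q <- W
  P4: F <- E -> T <- W
  P5: F <- E -> Q <- D -> W
  P6: F <- E -> Q <- D -> T <- W
  P7: F <- E -> Q <- W
Condition 1 (no descendant of F in the set): holds — descendants of F are {D, G, Q, T, U, W}; none are in {}.
Condition 2 (every backdoor path blocked by {}):
  P1: open — no interior node is in the conditioning set.
  P2: blocked at collider T (neither it nor any descendant is in the conditioning set).
  P3: blocked at collider T (neither it nor any descendant is in the conditioning set).
  P4: blocked at collider T (neither it nor any descendant is in the conditioning set).
  P5: blocked at collider Q (neither it nor any descendant is in the conditioning set).
  P6: blocked at collider Q (neither it nor any descendant is in the conditioning set).
  P7: blocked at collider Q (neither it nor any descendant is in the conditioning set).
{} does not satisfy the backdoor criterion.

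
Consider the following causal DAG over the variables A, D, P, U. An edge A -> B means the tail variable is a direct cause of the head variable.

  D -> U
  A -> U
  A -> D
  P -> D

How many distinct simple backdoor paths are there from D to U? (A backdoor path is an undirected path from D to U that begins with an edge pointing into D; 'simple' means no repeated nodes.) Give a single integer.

1

A backdoor path from D to U is any simple undirected path whose first edge points into D (i.e. leaves D via a parent).
Parents of D: {A, P}.
Enumerating:
  P1: D <- A -> U
That exhausts the simple backdoor paths. Count: 1.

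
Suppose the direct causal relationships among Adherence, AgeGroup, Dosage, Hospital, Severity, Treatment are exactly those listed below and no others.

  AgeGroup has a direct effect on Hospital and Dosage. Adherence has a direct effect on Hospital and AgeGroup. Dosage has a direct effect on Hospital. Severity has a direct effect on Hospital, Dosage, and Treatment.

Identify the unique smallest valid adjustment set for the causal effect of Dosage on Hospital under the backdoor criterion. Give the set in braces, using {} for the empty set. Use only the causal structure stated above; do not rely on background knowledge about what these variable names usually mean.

Variables eligible for adjustment (non-descendants of Dosage, excluding Dosage and Hospital): {Adherence, AgeGroup, Severity, Treatment}.
Backdoor paths from Dosage to Hospital:
  P1: Dosage <- AgeGroup <- Adherence -> Hospital
  P2: Dosage <- AgeGroup -> Hospital
  P3: Dosage <- Severity -> Hospital
The empty set is not sufficient: P1 (Dosage <- AgeGroup <- Adherence -> Hospital) has no collider blocking it and no conditioned non-collider, so it is open.
Try {AgeGroup, Severity}:
  P1: blocked at chain node AgeGroup ∈ conditioning set.
  P2: blocked at fork node AgeGroup ∈ conditioning set.
  P3: blocked at fork node Severity ∈ conditioning set.
{AgeGroup, Severity} contains no descendant of Dosage and blocks every backdoor path.
Every element of {AgeGroup, Severity} is needed (dropping AgeGroup leaves P1 open; dropping Severity leaves P3 open), so no proper subset is valid.
Among all size-2 subsets of the eligible variables, only {AgeGroup, Severity} blocks every backdoor path, so it is the unique smallest valid adjustment set.

{AgeGroup, Severity}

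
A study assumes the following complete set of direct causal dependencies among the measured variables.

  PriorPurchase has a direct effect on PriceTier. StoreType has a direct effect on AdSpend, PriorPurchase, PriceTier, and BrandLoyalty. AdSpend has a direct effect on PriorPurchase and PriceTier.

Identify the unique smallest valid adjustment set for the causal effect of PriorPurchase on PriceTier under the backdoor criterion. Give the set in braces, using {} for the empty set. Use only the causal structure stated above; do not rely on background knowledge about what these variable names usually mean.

Variables eligible for adjustment (non-descendants of PriorPurchase, excluding PriorPurchase and PriceTier): {AdSpend, BrandLoyalty, StoreType}.
Backdoor paths from PriorPurchase to PriceTier:
  P1: PriorPurchase <- StoreType -> AdSpend -> PriceTier
  P2: PriorPurchase <- StoreType -> PriceTier
  P3: PriorPurchase <- AdSpend <- StoreType -> PriceTier
  P4: PriorPurchase <- AdSpend -> PriceTier
The empty set is not sufficient: P1 (PriorPurchase <- StoreType -> AdSpend -> PriceTier) has no collider blocking it and no conditioned non-collider, so it is open.
Try {AdSpend, StoreType}:
  P1: blocked at fork node StoreType ∈ conditioning set.
  P2: blocked at fork node StoreType ∈ conditioning set.
  P3: blocked at chain node AdSpend ∈ conditioning set.
  P4: blocked at fork node AdSpend ∈ conditioning set.
{AdSpend, StoreType} contains no descendant of PriorPurchase and blocks every backdoor path.
Every element of {AdSpend, StoreType} is needed (dropping AdSpend leaves P4 open; dropping StoreType leaves P2 open), so no proper subset is valid.
Among all size-2 subsets of the eligible variables, only {AdSpend, StoreType} blocks every backdoor path, so it is the unique smallest valid adjustment set.

{AdSpend, StoreType}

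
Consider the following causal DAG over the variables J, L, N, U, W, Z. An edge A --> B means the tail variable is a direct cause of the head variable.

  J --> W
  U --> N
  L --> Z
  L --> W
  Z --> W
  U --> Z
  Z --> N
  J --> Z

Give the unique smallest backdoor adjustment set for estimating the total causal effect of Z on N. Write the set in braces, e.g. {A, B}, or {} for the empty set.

{U}

Variables eligible for adjustment (non-descendants of Z, excluding Z and N): {J, L, U}.
Backdoor paths from Z to N:
  P1: Z <- U -> N
The empty set is not sufficient: P1 (Z <- U -> N) has no collider blocking it and no conditioned non-collider, so it is open.
Try {U}:
  P1: blocked at fork node U ∈ conditioning set.
{U} contains no descendant of Z and blocks every backdoor path.
No other singleton works — e.g. {L} leaves P1 open — so {U} is the unique smallest valid adjustment set.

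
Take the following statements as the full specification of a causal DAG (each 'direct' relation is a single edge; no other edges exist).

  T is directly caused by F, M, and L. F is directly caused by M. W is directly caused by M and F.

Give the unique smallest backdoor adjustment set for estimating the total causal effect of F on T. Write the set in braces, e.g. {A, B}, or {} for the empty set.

Variables eligible for adjustment (non-descendants of F, excluding F and T): {L, M}.
Backdoor paths from F to T:
  P1: F <- M -> T
The empty set is not sufficient: P1 (F <- M -> T) has no collider blocking it and no conditioned non-collider, so it is open.
Try {M}:
  P1: blocked at fork node M ∈ conditioning set.
{M} contains no descendant of F and blocks every backdoor path.
No other singleton works — e.g. {L} leaves P1 open — so {M} is the unique smallest valid adjustment set.

{M}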